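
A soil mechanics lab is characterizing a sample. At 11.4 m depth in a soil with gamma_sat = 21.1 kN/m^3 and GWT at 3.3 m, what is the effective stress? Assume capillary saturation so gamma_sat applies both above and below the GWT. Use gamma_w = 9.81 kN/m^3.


Total stress = gamma_sat * depth
sigma = 21.1 * 11.4 = 240.54 kPa
Pore water pressure u = gamma_w * (depth - d_wt)
u = 9.81 * (11.4 - 3.3) = 79.461 kPa
Effective stress = sigma - u
sigma' = 240.54 - 79.461 = 161.08 kPa


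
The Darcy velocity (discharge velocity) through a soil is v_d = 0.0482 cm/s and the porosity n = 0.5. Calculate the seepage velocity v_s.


Result: 0.0964 cm/s

Derivation:
Using v_s = v_d / n
v_s = 0.0482 / 0.5
v_s = 0.0964 cm/s


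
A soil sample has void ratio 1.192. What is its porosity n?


Result: 0.5438

Derivation:
Using the relation n = e / (1 + e)
n = 1.192 / (1 + 1.192)
n = 1.192 / 2.192
n = 0.5438


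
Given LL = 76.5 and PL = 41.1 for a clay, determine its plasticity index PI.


Result: 35.4

Derivation:
Using PI = LL - PL
PI = 76.5 - 41.1
PI = 35.4


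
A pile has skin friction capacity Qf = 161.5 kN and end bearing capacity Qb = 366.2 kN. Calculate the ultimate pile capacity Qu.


Using Qu = Qf + Qb
Qu = 161.5 + 366.2
Qu = 527.7 kN


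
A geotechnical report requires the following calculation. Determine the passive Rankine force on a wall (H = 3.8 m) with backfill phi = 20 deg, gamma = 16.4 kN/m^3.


Result: 241.51 kN/m

Derivation:
Compute passive earth pressure coefficient:
Kp = tan^2(45 + phi/2) = tan^2(55.0) = 2.039607
Compute passive force:
Pp = 0.5 * Kp * gamma * H^2
Pp = 0.5 * 2.039607 * 16.4 * 3.8^2
Pp = 241.51 kN/m


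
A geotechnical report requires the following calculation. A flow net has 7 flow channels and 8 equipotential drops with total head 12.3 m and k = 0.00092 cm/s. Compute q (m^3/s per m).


Result: 9.902e-05 m^3/s per m

Derivation:
Convert k to m/s for unit consistency with H:
k = 0.00092 cm/s = 0.00092 / 100 m/s = 9.2e-06 m/s
Using q = k * H * Nf / Nd
Nf / Nd = 7 / 8 = 0.875
q = 9.2e-06 * 12.3 * 0.875
q = 9.902e-05 m^3/s per m


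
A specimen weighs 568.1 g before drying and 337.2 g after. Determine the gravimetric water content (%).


Using w = (m_wet - m_dry) / m_dry * 100
m_wet - m_dry = 568.1 - 337.2 = 230.9 g
w = 230.9 / 337.2 * 100
w = 68.48 %


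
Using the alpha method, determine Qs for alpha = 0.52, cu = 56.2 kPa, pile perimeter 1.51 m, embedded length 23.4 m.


Result: 1032.6 kN

Derivation:
Using Qs = alpha * cu * perimeter * L
Qs = 0.52 * 56.2 * 1.51 * 23.4
Qs = 1032.6 kN


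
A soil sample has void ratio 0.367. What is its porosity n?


Result: 0.2685

Derivation:
Using the relation n = e / (1 + e)
n = 0.367 / (1 + 0.367)
n = 0.367 / 1.367
n = 0.2685


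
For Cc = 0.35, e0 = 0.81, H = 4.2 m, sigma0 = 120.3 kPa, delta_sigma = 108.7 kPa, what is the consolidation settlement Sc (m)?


Result: 0.2271 m

Derivation:
Using Sc = Cc * H / (1 + e0) * log10((sigma0 + delta_sigma) / sigma0)
Stress ratio = (120.3 + 108.7) / 120.3 = 1.90357
log10(1.90357) = 0.27957
Cc * H / (1 + e0) = 0.35 * 4.2 / (1 + 0.81) = 0.812155
Sc = 0.812155 * 0.27957
Sc = 0.2271 m


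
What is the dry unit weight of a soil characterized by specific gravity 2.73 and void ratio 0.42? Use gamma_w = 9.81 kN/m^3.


Using gamma_d = Gs * gamma_w / (1 + e)
gamma_d = 2.73 * 9.81 / (1 + 0.42)
gamma_d = 2.73 * 9.81 / 1.42
gamma_d = 18.86 kN/m^3


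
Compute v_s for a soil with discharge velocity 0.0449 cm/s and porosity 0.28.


Result: 0.16036 cm/s

Derivation:
Using v_s = v_d / n
v_s = 0.0449 / 0.28
v_s = 0.16036 cm/s


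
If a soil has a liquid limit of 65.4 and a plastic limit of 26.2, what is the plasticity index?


Using PI = LL - PL
PI = 65.4 - 26.2
PI = 39.2


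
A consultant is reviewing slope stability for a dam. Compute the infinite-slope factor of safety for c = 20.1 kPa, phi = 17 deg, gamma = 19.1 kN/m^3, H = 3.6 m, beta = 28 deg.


Result: 1.28

Derivation:
Using Fs = c / (gamma*H*sin(beta)*cos(beta)) + tan(phi)/tan(beta)
Cohesion contribution = 20.1 / (19.1*3.6*sin(28)*cos(28))
Cohesion contribution = 0.705206
Friction contribution = tan(17)/tan(28) = 0.574996
Fs = 0.705206 + 0.574996
Fs = 1.28


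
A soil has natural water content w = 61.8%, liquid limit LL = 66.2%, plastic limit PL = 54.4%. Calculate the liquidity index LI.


First compute the plasticity index:
PI = LL - PL = 66.2 - 54.4 = 11.8
Then compute the liquidity index:
LI = (w - PL) / PI
LI = (61.8 - 54.4) / 11.8
LI = 0.627


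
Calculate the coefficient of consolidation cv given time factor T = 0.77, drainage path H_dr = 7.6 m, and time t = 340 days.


Using cv = T * H_dr^2 / t
H_dr^2 = 7.6^2 = 57.76
cv = 0.77 * 57.76 / 340
cv = 0.13081 m^2/day


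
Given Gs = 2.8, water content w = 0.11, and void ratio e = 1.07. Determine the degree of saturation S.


Using S = Gs * w / e
S = 2.8 * 0.11 / 1.07
S = 0.2879


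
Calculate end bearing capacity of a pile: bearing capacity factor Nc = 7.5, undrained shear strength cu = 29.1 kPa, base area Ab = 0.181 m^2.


Using Qb = Nc * cu * Ab
Qb = 7.5 * 29.1 * 0.181
Qb = 39.5 kN


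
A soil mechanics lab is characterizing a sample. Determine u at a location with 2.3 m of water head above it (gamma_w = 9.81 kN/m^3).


Result: 22.56 kPa

Derivation:
Using u = gamma_w * h_w
u = 9.81 * 2.3
u = 22.56 kPa


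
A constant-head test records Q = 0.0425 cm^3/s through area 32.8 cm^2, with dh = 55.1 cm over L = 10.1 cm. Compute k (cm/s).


Compute hydraulic gradient:
i = dh / L = 55.1 / 10.1 = 5.45545
Then apply Darcy's law:
k = Q / (A * i)
k = 0.0425 / (32.8 * 5.45545)
k = 0.0425 / 178.939
k = 0.000238 cm/s


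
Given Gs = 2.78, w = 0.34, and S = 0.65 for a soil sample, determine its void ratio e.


Using the relation e = Gs * w / S
e = 2.78 * 0.34 / 0.65
e = 1.4542


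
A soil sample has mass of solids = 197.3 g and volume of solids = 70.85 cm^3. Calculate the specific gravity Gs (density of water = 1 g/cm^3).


Using Gs = m_s / (V_s * rho_w)
Since rho_w = 1 g/cm^3:
Gs = 197.3 / 70.85
Gs = 2.785


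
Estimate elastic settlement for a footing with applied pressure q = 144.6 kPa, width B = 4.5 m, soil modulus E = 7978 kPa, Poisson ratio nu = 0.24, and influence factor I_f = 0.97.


Result: 74.558 mm

Derivation:
Using Se = q * B * (1 - nu^2) * I_f / E
1 - nu^2 = 1 - 0.24^2 = 0.9424
Se = 144.6 * 4.5 * 0.9424 * 0.97 / 7978
Se = 0.074558 m
Convert to mm: Se = 0.074558 * 1000 = 74.558 mm


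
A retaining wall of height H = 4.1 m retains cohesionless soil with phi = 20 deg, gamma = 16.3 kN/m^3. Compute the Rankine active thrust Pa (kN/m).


Compute active earth pressure coefficient:
Ka = tan^2(45 - phi/2) = tan^2(35.0) = 0.490291
Compute active force:
Pa = 0.5 * Ka * gamma * H^2
Pa = 0.5 * 0.490291 * 16.3 * 4.1^2
Pa = 67.17 kN/m


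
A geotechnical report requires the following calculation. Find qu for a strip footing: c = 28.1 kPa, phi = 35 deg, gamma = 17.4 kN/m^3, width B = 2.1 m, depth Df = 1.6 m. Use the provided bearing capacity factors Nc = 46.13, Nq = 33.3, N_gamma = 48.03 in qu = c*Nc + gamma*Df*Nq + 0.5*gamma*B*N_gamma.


Compute qu = c*Nc + gamma*Df*Nq + 0.5*gamma*B*N_gamma
Term 1: 28.1 * 46.13 = 1296.253
Term 2: 17.4 * 1.6 * 33.3 = 927.072
Term 3: 0.5 * 17.4 * 2.1 * 48.03 = 877.5081
qu = 1296.253 + 927.072 + 877.5081
qu = 3100.83 kPa


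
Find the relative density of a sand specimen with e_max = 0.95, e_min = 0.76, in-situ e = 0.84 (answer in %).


Using Dr = (e_max - e) / (e_max - e_min) * 100
e_max - e = 0.95 - 0.84 = 0.11
e_max - e_min = 0.95 - 0.76 = 0.19
Dr = 0.11 / 0.19 * 100
Dr = 57.89 %


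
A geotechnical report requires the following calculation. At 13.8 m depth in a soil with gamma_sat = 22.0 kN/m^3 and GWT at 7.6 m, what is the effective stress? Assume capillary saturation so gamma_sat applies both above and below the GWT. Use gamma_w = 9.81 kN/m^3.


Total stress = gamma_sat * depth
sigma = 22.0 * 13.8 = 303.6 kPa
Pore water pressure u = gamma_w * (depth - d_wt)
u = 9.81 * (13.8 - 7.6) = 60.822 kPa
Effective stress = sigma - u
sigma' = 303.6 - 60.822 = 242.78 kPa


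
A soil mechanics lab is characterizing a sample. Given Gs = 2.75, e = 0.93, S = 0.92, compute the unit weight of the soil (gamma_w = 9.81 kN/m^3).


Result: 18.327 kN/m^3

Derivation:
Using gamma = gamma_w * (Gs + S*e) / (1 + e)
Numerator: Gs + S*e = 2.75 + 0.92*0.93 = 3.6056
Denominator: 1 + e = 1 + 0.93 = 1.93
gamma = 9.81 * 3.6056 / 1.93
gamma = 18.327 kN/m^3


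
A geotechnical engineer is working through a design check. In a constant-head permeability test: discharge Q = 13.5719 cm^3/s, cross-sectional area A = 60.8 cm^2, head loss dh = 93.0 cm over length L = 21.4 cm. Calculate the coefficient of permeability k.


Result: 0.051365 cm/s

Derivation:
Compute hydraulic gradient:
i = dh / L = 93.0 / 21.4 = 4.34579
Then apply Darcy's law:
k = Q / (A * i)
k = 13.5719 / (60.8 * 4.34579)
k = 13.5719 / 264.224
k = 0.051365 cm/s


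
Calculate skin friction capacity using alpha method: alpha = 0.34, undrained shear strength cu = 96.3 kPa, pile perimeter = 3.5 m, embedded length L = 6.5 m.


Using Qs = alpha * cu * perimeter * L
Qs = 0.34 * 96.3 * 3.5 * 6.5
Qs = 744.88 kN


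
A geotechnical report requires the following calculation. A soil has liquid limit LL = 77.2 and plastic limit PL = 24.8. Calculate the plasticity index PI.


Using PI = LL - PL
PI = 77.2 - 24.8
PI = 52.4


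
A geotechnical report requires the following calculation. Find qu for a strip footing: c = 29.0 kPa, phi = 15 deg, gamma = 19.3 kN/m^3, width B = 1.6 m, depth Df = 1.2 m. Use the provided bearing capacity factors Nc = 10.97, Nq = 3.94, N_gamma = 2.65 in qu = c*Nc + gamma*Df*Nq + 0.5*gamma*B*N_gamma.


Compute qu = c*Nc + gamma*Df*Nq + 0.5*gamma*B*N_gamma
Term 1: 29.0 * 10.97 = 318.13
Term 2: 19.3 * 1.2 * 3.94 = 91.2504
Term 3: 0.5 * 19.3 * 1.6 * 2.65 = 40.916
qu = 318.13 + 91.2504 + 40.916
qu = 450.3 kPa


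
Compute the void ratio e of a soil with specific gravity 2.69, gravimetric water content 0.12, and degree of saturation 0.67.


Using the relation e = Gs * w / S
e = 2.69 * 0.12 / 0.67
e = 0.4818


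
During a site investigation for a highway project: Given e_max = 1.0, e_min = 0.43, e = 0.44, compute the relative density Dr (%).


Using Dr = (e_max - e) / (e_max - e_min) * 100
e_max - e = 1.0 - 0.44 = 0.56
e_max - e_min = 1.0 - 0.43 = 0.57
Dr = 0.56 / 0.57 * 100
Dr = 98.25 %


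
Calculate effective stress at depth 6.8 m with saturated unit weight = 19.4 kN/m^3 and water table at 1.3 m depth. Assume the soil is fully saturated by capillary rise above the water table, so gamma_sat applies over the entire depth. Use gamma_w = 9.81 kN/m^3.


Total stress = gamma_sat * depth
sigma = 19.4 * 6.8 = 131.92 kPa
Pore water pressure u = gamma_w * (depth - d_wt)
u = 9.81 * (6.8 - 1.3) = 53.955 kPa
Effective stress = sigma - u
sigma' = 131.92 - 53.955 = 77.97 kPa


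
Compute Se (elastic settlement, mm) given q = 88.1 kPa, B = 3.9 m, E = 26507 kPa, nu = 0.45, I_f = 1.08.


Using Se = q * B * (1 - nu^2) * I_f / E
1 - nu^2 = 1 - 0.45^2 = 0.7975
Se = 88.1 * 3.9 * 0.7975 * 1.08 / 26507
Se = 0.011164 m
Convert to mm: Se = 0.011164 * 1000 = 11.164 mm


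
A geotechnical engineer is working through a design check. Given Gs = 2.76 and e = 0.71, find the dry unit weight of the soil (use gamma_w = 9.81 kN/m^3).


Using gamma_d = Gs * gamma_w / (1 + e)
gamma_d = 2.76 * 9.81 / (1 + 0.71)
gamma_d = 2.76 * 9.81 / 1.71
gamma_d = 15.834 kN/m^3


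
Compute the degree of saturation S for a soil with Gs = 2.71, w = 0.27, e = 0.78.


Result: 0.9381

Derivation:
Using S = Gs * w / e
S = 2.71 * 0.27 / 0.78
S = 0.9381


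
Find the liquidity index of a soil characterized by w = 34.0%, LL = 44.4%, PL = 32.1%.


First compute the plasticity index:
PI = LL - PL = 44.4 - 32.1 = 12.3
Then compute the liquidity index:
LI = (w - PL) / PI
LI = (34.0 - 32.1) / 12.3
LI = 0.154


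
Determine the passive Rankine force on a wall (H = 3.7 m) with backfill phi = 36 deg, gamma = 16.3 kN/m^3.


Compute passive earth pressure coefficient:
Kp = tan^2(45 + phi/2) = tan^2(63.0) = 3.85184
Compute passive force:
Pp = 0.5 * Kp * gamma * H^2
Pp = 0.5 * 3.85184 * 16.3 * 3.7^2
Pp = 429.76 kN/m


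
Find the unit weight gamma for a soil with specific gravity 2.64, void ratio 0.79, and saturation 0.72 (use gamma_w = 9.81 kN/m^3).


Using gamma = gamma_w * (Gs + S*e) / (1 + e)
Numerator: Gs + S*e = 2.64 + 0.72*0.79 = 3.2088
Denominator: 1 + e = 1 + 0.79 = 1.79
gamma = 9.81 * 3.2088 / 1.79
gamma = 17.586 kN/m^3


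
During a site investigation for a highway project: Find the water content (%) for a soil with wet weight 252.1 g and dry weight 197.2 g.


Using w = (m_wet - m_dry) / m_dry * 100
m_wet - m_dry = 252.1 - 197.2 = 54.9 g
w = 54.9 / 197.2 * 100
w = 27.84 %


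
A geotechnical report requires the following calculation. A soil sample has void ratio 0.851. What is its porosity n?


Using the relation n = e / (1 + e)
n = 0.851 / (1 + 0.851)
n = 0.851 / 1.851
n = 0.4598


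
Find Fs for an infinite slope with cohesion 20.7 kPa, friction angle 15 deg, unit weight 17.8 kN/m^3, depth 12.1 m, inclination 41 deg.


Using Fs = c / (gamma*H*sin(beta)*cos(beta)) + tan(phi)/tan(beta)
Cohesion contribution = 20.7 / (17.8*12.1*sin(41)*cos(41))
Cohesion contribution = 0.194107
Friction contribution = tan(15)/tan(41) = 0.30824
Fs = 0.194107 + 0.30824
Fs = 0.502


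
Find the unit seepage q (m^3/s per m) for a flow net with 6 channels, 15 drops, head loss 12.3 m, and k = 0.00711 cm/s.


Convert k to m/s for unit consistency with H:
k = 0.00711 cm/s = 0.00711 / 100 m/s = 7.11e-05 m/s
Using q = k * H * Nf / Nd
Nf / Nd = 6 / 15 = 0.4
q = 7.11e-05 * 12.3 * 0.4
q = 0.0003498 m^3/s per m


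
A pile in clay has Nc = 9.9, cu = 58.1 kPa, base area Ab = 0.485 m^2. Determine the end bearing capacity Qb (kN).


Using Qb = Nc * cu * Ab
Qb = 9.9 * 58.1 * 0.485
Qb = 278.97 kN


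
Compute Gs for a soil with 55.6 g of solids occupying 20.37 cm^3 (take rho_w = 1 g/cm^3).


Using Gs = m_s / (V_s * rho_w)
Since rho_w = 1 g/cm^3:
Gs = 55.6 / 20.37
Gs = 2.73


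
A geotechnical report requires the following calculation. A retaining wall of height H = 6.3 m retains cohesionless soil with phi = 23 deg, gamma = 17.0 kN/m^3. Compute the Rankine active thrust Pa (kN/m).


Result: 147.8 kN/m

Derivation:
Compute active earth pressure coefficient:
Ka = tan^2(45 - phi/2) = tan^2(33.5) = 0.438092
Compute active force:
Pa = 0.5 * Ka * gamma * H^2
Pa = 0.5 * 0.438092 * 17.0 * 6.3^2
Pa = 147.8 kN/m


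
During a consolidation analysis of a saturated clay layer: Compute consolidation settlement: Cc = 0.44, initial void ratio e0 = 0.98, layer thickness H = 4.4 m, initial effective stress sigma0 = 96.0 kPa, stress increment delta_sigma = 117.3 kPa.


Using Sc = Cc * H / (1 + e0) * log10((sigma0 + delta_sigma) / sigma0)
Stress ratio = (96.0 + 117.3) / 96.0 = 2.22188
log10(2.22188) = 0.34672
Cc * H / (1 + e0) = 0.44 * 4.4 / (1 + 0.98) = 0.977778
Sc = 0.977778 * 0.34672
Sc = 0.339 m


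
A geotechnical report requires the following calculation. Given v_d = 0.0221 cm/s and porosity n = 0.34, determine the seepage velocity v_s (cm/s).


Using v_s = v_d / n
v_s = 0.0221 / 0.34
v_s = 0.065 cm/s


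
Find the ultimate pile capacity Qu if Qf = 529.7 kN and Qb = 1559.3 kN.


Using Qu = Qf + Qb
Qu = 529.7 + 1559.3
Qu = 2089.0 kN


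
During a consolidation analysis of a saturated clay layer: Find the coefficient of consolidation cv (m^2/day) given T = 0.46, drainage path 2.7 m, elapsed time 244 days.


Using cv = T * H_dr^2 / t
H_dr^2 = 2.7^2 = 7.29
cv = 0.46 * 7.29 / 244
cv = 0.01374 m^2/day


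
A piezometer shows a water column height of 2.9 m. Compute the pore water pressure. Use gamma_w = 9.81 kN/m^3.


Using u = gamma_w * h_w
u = 9.81 * 2.9
u = 28.45 kPa


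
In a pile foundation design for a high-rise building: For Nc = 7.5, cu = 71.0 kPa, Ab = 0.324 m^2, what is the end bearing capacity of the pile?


Result: 172.53 kN

Derivation:
Using Qb = Nc * cu * Ab
Qb = 7.5 * 71.0 * 0.324
Qb = 172.53 kN


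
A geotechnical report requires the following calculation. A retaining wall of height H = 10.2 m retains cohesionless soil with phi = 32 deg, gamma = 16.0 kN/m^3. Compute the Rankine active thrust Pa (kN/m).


Compute active earth pressure coefficient:
Ka = tan^2(45 - phi/2) = tan^2(29.0) = 0.307259
Compute active force:
Pa = 0.5 * Ka * gamma * H^2
Pa = 0.5 * 0.307259 * 16.0 * 10.2^2
Pa = 255.74 kN/m


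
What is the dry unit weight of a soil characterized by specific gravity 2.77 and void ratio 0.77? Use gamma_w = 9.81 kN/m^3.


Result: 15.352 kN/m^3

Derivation:
Using gamma_d = Gs * gamma_w / (1 + e)
gamma_d = 2.77 * 9.81 / (1 + 0.77)
gamma_d = 2.77 * 9.81 / 1.77
gamma_d = 15.352 kN/m^3


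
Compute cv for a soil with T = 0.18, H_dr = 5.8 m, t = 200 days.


Result: 0.03028 m^2/day

Derivation:
Using cv = T * H_dr^2 / t
H_dr^2 = 5.8^2 = 33.64
cv = 0.18 * 33.64 / 200
cv = 0.03028 m^2/day


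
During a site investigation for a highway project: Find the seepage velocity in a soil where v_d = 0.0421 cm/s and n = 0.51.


Using v_s = v_d / n
v_s = 0.0421 / 0.51
v_s = 0.08255 cm/s


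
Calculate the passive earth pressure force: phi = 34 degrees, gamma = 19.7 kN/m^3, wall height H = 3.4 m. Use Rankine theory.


Result: 402.76 kN/m

Derivation:
Compute passive earth pressure coefficient:
Kp = tan^2(45 + phi/2) = tan^2(62.0) = 3.537132
Compute passive force:
Pp = 0.5 * Kp * gamma * H^2
Pp = 0.5 * 3.537132 * 19.7 * 3.4^2
Pp = 402.76 kN/m


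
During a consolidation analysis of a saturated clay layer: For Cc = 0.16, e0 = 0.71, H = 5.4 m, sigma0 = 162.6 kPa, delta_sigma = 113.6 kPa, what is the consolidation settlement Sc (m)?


Using Sc = Cc * H / (1 + e0) * log10((sigma0 + delta_sigma) / sigma0)
Stress ratio = (162.6 + 113.6) / 162.6 = 1.69865
log10(1.69865) = 0.230103
Cc * H / (1 + e0) = 0.16 * 5.4 / (1 + 0.71) = 0.505263
Sc = 0.505263 * 0.230103
Sc = 0.1163 m


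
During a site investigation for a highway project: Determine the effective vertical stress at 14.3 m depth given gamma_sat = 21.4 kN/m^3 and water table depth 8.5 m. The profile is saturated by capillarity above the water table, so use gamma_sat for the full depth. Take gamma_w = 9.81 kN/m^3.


Result: 249.12 kPa

Derivation:
Total stress = gamma_sat * depth
sigma = 21.4 * 14.3 = 306.02 kPa
Pore water pressure u = gamma_w * (depth - d_wt)
u = 9.81 * (14.3 - 8.5) = 56.898 kPa
Effective stress = sigma - u
sigma' = 306.02 - 56.898 = 249.12 kPa


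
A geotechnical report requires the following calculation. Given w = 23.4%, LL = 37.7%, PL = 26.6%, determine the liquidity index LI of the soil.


Result: -0.288

Derivation:
First compute the plasticity index:
PI = LL - PL = 37.7 - 26.6 = 11.1
Then compute the liquidity index:
LI = (w - PL) / PI
LI = (23.4 - 26.6) / 11.1
LI = -0.288


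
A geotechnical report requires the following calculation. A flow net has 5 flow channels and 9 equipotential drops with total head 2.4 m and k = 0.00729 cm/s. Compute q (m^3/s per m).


Result: 9.72e-05 m^3/s per m

Derivation:
Convert k to m/s for unit consistency with H:
k = 0.00729 cm/s = 0.00729 / 100 m/s = 7.29e-05 m/s
Using q = k * H * Nf / Nd
Nf / Nd = 5 / 9 = 0.5556
q = 7.29e-05 * 2.4 * 0.5556
q = 9.72e-05 m^3/s per m


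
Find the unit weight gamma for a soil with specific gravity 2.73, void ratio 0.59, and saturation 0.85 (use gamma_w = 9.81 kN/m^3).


Result: 19.938 kN/m^3

Derivation:
Using gamma = gamma_w * (Gs + S*e) / (1 + e)
Numerator: Gs + S*e = 2.73 + 0.85*0.59 = 3.2315
Denominator: 1 + e = 1 + 0.59 = 1.59
gamma = 9.81 * 3.2315 / 1.59
gamma = 19.938 kN/m^3


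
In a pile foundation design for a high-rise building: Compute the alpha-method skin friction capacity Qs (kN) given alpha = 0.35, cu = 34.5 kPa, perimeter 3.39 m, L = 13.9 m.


Using Qs = alpha * cu * perimeter * L
Qs = 0.35 * 34.5 * 3.39 * 13.9
Qs = 568.99 kN


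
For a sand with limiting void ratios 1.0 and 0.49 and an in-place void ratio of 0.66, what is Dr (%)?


Result: 66.67 %

Derivation:
Using Dr = (e_max - e) / (e_max - e_min) * 100
e_max - e = 1.0 - 0.66 = 0.34
e_max - e_min = 1.0 - 0.49 = 0.51
Dr = 0.34 / 0.51 * 100
Dr = 66.67 %


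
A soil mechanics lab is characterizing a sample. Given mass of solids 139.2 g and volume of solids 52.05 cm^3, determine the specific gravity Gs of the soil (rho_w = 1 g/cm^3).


Using Gs = m_s / (V_s * rho_w)
Since rho_w = 1 g/cm^3:
Gs = 139.2 / 52.05
Gs = 2.674


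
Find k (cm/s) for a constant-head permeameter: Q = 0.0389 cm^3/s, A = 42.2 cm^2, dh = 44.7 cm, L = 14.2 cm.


Result: 0.000293 cm/s

Derivation:
Compute hydraulic gradient:
i = dh / L = 44.7 / 14.2 = 3.14789
Then apply Darcy's law:
k = Q / (A * i)
k = 0.0389 / (42.2 * 3.14789)
k = 0.0389 / 132.841
k = 0.000293 cm/s


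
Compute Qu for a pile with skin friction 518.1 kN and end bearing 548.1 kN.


Result: 1066.2 kN

Derivation:
Using Qu = Qf + Qb
Qu = 518.1 + 548.1
Qu = 1066.2 kN


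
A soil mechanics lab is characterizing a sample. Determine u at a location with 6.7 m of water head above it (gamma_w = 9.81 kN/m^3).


Using u = gamma_w * h_w
u = 9.81 * 6.7
u = 65.73 kPa


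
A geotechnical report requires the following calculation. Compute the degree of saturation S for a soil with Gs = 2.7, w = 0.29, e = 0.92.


Using S = Gs * w / e
S = 2.7 * 0.29 / 0.92
S = 0.8511


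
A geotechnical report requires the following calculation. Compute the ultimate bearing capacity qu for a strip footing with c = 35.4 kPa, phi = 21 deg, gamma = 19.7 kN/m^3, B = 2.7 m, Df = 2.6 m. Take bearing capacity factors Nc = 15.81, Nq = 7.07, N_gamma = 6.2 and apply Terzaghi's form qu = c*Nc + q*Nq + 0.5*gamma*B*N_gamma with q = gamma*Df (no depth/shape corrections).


Compute qu = c*Nc + gamma*Df*Nq + 0.5*gamma*B*N_gamma
Term 1: 35.4 * 15.81 = 559.674
Term 2: 19.7 * 2.6 * 7.07 = 362.1254
Term 3: 0.5 * 19.7 * 2.7 * 6.2 = 164.889
qu = 559.674 + 362.1254 + 164.889
qu = 1086.69 kPa


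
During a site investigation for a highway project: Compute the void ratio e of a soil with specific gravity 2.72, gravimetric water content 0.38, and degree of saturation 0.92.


Result: 1.1235

Derivation:
Using the relation e = Gs * w / S
e = 2.72 * 0.38 / 0.92
e = 1.1235


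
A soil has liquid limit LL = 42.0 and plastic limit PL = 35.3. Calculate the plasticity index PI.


Result: 6.7

Derivation:
Using PI = LL - PL
PI = 42.0 - 35.3
PI = 6.7


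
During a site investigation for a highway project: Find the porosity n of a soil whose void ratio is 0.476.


Using the relation n = e / (1 + e)
n = 0.476 / (1 + 0.476)
n = 0.476 / 1.476
n = 0.3225


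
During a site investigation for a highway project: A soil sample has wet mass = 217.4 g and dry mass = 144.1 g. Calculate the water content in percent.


Result: 50.87 %

Derivation:
Using w = (m_wet - m_dry) / m_dry * 100
m_wet - m_dry = 217.4 - 144.1 = 73.3 g
w = 73.3 / 144.1 * 100
w = 50.87 %


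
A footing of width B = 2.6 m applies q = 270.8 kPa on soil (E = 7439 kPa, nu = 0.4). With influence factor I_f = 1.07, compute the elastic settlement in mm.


Result: 85.069 mm

Derivation:
Using Se = q * B * (1 - nu^2) * I_f / E
1 - nu^2 = 1 - 0.4^2 = 0.84
Se = 270.8 * 2.6 * 0.84 * 1.07 / 7439
Se = 0.085069 m
Convert to mm: Se = 0.085069 * 1000 = 85.069 mm


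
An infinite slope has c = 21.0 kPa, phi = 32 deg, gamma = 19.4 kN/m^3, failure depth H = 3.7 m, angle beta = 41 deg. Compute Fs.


Using Fs = c / (gamma*H*sin(beta)*cos(beta)) + tan(phi)/tan(beta)
Cohesion contribution = 21.0 / (19.4*3.7*sin(41)*cos(41))
Cohesion contribution = 0.590872
Friction contribution = tan(32)/tan(41) = 0.71883
Fs = 0.590872 + 0.71883
Fs = 1.31


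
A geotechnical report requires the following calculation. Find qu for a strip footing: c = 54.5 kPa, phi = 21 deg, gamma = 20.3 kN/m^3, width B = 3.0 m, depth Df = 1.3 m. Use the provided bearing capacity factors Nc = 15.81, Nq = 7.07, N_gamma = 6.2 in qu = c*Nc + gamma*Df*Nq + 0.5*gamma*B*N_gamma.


Result: 1237.01 kPa

Derivation:
Compute qu = c*Nc + gamma*Df*Nq + 0.5*gamma*B*N_gamma
Term 1: 54.5 * 15.81 = 861.645
Term 2: 20.3 * 1.3 * 7.07 = 186.5773
Term 3: 0.5 * 20.3 * 3.0 * 6.2 = 188.79
qu = 861.645 + 186.5773 + 188.79
qu = 1237.01 kPa


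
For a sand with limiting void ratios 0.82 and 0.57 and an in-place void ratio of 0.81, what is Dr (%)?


Result: 4.0 %

Derivation:
Using Dr = (e_max - e) / (e_max - e_min) * 100
e_max - e = 0.82 - 0.81 = 0.01
e_max - e_min = 0.82 - 0.57 = 0.25
Dr = 0.01 / 0.25 * 100
Dr = 4.0 %


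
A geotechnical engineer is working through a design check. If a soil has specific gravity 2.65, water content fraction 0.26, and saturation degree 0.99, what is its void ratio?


Result: 0.696

Derivation:
Using the relation e = Gs * w / S
e = 2.65 * 0.26 / 0.99
e = 0.696


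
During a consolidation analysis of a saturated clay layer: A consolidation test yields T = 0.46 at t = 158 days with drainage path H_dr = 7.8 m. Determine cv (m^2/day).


Result: 0.17713 m^2/day

Derivation:
Using cv = T * H_dr^2 / t
H_dr^2 = 7.8^2 = 60.84
cv = 0.46 * 60.84 / 158
cv = 0.17713 m^2/day


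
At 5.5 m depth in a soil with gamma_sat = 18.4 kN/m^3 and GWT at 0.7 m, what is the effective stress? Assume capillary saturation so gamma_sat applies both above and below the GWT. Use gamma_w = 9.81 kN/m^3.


Total stress = gamma_sat * depth
sigma = 18.4 * 5.5 = 101.2 kPa
Pore water pressure u = gamma_w * (depth - d_wt)
u = 9.81 * (5.5 - 0.7) = 47.088 kPa
Effective stress = sigma - u
sigma' = 101.2 - 47.088 = 54.11 kPa


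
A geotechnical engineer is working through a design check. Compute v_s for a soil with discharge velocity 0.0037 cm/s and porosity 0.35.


Result: 0.01057 cm/s

Derivation:
Using v_s = v_d / n
v_s = 0.0037 / 0.35
v_s = 0.01057 cm/s


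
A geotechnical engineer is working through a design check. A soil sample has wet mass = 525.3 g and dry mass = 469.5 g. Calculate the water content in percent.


Result: 11.88 %

Derivation:
Using w = (m_wet - m_dry) / m_dry * 100
m_wet - m_dry = 525.3 - 469.5 = 55.8 g
w = 55.8 / 469.5 * 100
w = 11.88 %


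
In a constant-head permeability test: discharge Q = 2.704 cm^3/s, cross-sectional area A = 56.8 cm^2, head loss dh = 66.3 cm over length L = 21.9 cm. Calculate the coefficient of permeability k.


Result: 0.015725 cm/s

Derivation:
Compute hydraulic gradient:
i = dh / L = 66.3 / 21.9 = 3.0274
Then apply Darcy's law:
k = Q / (A * i)
k = 2.704 / (56.8 * 3.0274)
k = 2.704 / 171.956
k = 0.015725 cm/s


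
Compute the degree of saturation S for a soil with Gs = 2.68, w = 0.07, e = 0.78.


Using S = Gs * w / e
S = 2.68 * 0.07 / 0.78
S = 0.2405


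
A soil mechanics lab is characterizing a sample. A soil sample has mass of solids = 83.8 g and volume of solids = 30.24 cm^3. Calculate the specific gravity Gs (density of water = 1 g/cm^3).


Using Gs = m_s / (V_s * rho_w)
Since rho_w = 1 g/cm^3:
Gs = 83.8 / 30.24
Gs = 2.771


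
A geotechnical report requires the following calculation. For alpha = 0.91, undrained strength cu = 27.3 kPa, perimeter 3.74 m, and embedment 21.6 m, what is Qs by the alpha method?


Result: 2006.92 kN

Derivation:
Using Qs = alpha * cu * perimeter * L
Qs = 0.91 * 27.3 * 3.74 * 21.6
Qs = 2006.92 kN


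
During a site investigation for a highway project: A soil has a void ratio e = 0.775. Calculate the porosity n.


Using the relation n = e / (1 + e)
n = 0.775 / (1 + 0.775)
n = 0.775 / 1.775
n = 0.4366


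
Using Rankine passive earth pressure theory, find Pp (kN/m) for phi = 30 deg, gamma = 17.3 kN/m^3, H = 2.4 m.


Result: 149.47 kN/m

Derivation:
Compute passive earth pressure coefficient:
Kp = tan^2(45 + phi/2) = tan^2(60.0) = 3
Compute passive force:
Pp = 0.5 * Kp * gamma * H^2
Pp = 0.5 * 3 * 17.3 * 2.4^2
Pp = 149.47 kN/m


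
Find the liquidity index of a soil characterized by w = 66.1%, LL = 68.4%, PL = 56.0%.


First compute the plasticity index:
PI = LL - PL = 68.4 - 56.0 = 12.4
Then compute the liquidity index:
LI = (w - PL) / PI
LI = (66.1 - 56.0) / 12.4
LI = 0.815


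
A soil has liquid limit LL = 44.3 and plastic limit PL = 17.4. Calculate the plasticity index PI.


Using PI = LL - PL
PI = 44.3 - 17.4
PI = 26.9


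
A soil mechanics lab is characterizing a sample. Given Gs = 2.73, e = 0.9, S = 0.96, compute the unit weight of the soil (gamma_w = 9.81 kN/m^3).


Using gamma = gamma_w * (Gs + S*e) / (1 + e)
Numerator: Gs + S*e = 2.73 + 0.96*0.9 = 3.594
Denominator: 1 + e = 1 + 0.9 = 1.9
gamma = 9.81 * 3.594 / 1.9
gamma = 18.556 kN/m^3


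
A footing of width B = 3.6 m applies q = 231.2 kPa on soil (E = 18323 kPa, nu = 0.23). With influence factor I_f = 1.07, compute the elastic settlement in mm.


Using Se = q * B * (1 - nu^2) * I_f / E
1 - nu^2 = 1 - 0.23^2 = 0.9471
Se = 231.2 * 3.6 * 0.9471 * 1.07 / 18323
Se = 0.046033 m
Convert to mm: Se = 0.046033 * 1000 = 46.033 mm


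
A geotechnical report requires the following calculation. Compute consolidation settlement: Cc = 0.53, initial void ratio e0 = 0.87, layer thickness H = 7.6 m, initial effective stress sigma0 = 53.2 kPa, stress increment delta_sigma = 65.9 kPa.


Result: 0.7539 m

Derivation:
Using Sc = Cc * H / (1 + e0) * log10((sigma0 + delta_sigma) / sigma0)
Stress ratio = (53.2 + 65.9) / 53.2 = 2.23872
log10(2.23872) = 0.35
Cc * H / (1 + e0) = 0.53 * 7.6 / (1 + 0.87) = 2.15401
Sc = 2.15401 * 0.35
Sc = 0.7539 m


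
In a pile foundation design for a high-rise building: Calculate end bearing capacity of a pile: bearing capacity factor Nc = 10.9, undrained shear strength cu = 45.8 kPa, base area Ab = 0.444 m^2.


Using Qb = Nc * cu * Ab
Qb = 10.9 * 45.8 * 0.444
Qb = 221.65 kN


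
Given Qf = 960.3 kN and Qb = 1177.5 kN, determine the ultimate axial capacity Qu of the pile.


Result: 2137.8 kN

Derivation:
Using Qu = Qf + Qb
Qu = 960.3 + 1177.5
Qu = 2137.8 kN


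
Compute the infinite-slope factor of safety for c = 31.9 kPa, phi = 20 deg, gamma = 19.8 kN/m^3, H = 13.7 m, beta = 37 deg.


Result: 0.728

Derivation:
Using Fs = c / (gamma*H*sin(beta)*cos(beta)) + tan(phi)/tan(beta)
Cohesion contribution = 31.9 / (19.8*13.7*sin(37)*cos(37))
Cohesion contribution = 0.244677
Friction contribution = tan(20)/tan(37) = 0.483005
Fs = 0.244677 + 0.483005
Fs = 0.728


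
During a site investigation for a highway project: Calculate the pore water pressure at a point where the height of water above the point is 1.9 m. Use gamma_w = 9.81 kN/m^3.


Result: 18.64 kPa

Derivation:
Using u = gamma_w * h_w
u = 9.81 * 1.9
u = 18.64 kPa


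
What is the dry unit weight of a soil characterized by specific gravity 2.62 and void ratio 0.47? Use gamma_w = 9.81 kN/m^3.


Using gamma_d = Gs * gamma_w / (1 + e)
gamma_d = 2.62 * 9.81 / (1 + 0.47)
gamma_d = 2.62 * 9.81 / 1.47
gamma_d = 17.484 kN/m^3


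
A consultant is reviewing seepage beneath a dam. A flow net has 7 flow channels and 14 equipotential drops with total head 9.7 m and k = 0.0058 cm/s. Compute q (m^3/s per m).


Convert k to m/s for unit consistency with H:
k = 0.0058 cm/s = 0.0058 / 100 m/s = 5.8e-05 m/s
Using q = k * H * Nf / Nd
Nf / Nd = 7 / 14 = 0.5
q = 5.8e-05 * 9.7 * 0.5
q = 0.0002813 m^3/s per m


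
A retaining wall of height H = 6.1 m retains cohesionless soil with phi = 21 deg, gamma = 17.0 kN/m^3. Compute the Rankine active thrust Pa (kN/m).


Result: 149.4 kN/m

Derivation:
Compute active earth pressure coefficient:
Ka = tan^2(45 - phi/2) = tan^2(34.5) = 0.472355
Compute active force:
Pa = 0.5 * Ka * gamma * H^2
Pa = 0.5 * 0.472355 * 17.0 * 6.1^2
Pa = 149.4 kN/m


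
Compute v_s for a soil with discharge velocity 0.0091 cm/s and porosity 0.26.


Result: 0.035 cm/s

Derivation:
Using v_s = v_d / n
v_s = 0.0091 / 0.26
v_s = 0.035 cm/s


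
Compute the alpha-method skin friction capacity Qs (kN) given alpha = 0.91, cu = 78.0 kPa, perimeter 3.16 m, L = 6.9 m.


Using Qs = alpha * cu * perimeter * L
Qs = 0.91 * 78.0 * 3.16 * 6.9
Qs = 1547.65 kN


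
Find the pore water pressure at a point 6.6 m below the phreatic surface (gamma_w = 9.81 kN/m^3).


Using u = gamma_w * h_w
u = 9.81 * 6.6
u = 64.75 kPa


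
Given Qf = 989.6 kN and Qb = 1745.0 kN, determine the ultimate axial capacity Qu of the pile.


Using Qu = Qf + Qb
Qu = 989.6 + 1745.0
Qu = 2734.6 kN


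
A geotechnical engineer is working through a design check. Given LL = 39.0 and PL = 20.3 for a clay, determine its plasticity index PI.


Result: 18.7

Derivation:
Using PI = LL - PL
PI = 39.0 - 20.3
PI = 18.7


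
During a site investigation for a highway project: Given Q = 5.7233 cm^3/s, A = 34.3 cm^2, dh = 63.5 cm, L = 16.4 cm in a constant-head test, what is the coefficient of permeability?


Compute hydraulic gradient:
i = dh / L = 63.5 / 16.4 = 3.87195
Then apply Darcy's law:
k = Q / (A * i)
k = 5.7233 / (34.3 * 3.87195)
k = 5.7233 / 132.808
k = 0.043095 cm/s


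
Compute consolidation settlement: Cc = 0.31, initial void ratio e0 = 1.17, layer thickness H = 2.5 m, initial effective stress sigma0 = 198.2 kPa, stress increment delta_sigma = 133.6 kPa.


Using Sc = Cc * H / (1 + e0) * log10((sigma0 + delta_sigma) / sigma0)
Stress ratio = (198.2 + 133.6) / 198.2 = 1.67407
log10(1.67407) = 0.223773
Cc * H / (1 + e0) = 0.31 * 2.5 / (1 + 1.17) = 0.357143
Sc = 0.357143 * 0.223773
Sc = 0.0799 m


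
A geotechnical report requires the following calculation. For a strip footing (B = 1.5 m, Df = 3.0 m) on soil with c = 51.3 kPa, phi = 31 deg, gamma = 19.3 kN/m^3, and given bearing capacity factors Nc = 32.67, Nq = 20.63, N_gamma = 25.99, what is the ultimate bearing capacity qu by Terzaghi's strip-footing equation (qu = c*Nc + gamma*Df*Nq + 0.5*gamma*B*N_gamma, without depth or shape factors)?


Result: 3246.65 kPa

Derivation:
Compute qu = c*Nc + gamma*Df*Nq + 0.5*gamma*B*N_gamma
Term 1: 51.3 * 32.67 = 1675.971
Term 2: 19.3 * 3.0 * 20.63 = 1194.477
Term 3: 0.5 * 19.3 * 1.5 * 25.99 = 376.20525
qu = 1675.971 + 1194.477 + 376.20525
qu = 3246.65 kPa


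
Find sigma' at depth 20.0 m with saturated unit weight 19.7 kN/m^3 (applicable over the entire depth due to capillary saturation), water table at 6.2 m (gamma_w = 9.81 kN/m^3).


Total stress = gamma_sat * depth
sigma = 19.7 * 20.0 = 394.0 kPa
Pore water pressure u = gamma_w * (depth - d_wt)
u = 9.81 * (20.0 - 6.2) = 135.378 kPa
Effective stress = sigma - u
sigma' = 394.0 - 135.378 = 258.62 kPa


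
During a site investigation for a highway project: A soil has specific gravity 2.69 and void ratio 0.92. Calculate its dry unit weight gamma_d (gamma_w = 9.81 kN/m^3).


Using gamma_d = Gs * gamma_w / (1 + e)
gamma_d = 2.69 * 9.81 / (1 + 0.92)
gamma_d = 2.69 * 9.81 / 1.92
gamma_d = 13.744 kN/m^3


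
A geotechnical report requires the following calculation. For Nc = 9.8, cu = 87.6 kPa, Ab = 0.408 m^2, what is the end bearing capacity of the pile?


Result: 350.26 kN

Derivation:
Using Qb = Nc * cu * Ab
Qb = 9.8 * 87.6 * 0.408
Qb = 350.26 kN


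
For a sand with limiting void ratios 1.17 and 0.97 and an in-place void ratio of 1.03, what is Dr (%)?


Using Dr = (e_max - e) / (e_max - e_min) * 100
e_max - e = 1.17 - 1.03 = 0.14
e_max - e_min = 1.17 - 0.97 = 0.2
Dr = 0.14 / 0.2 * 100
Dr = 70.0 %


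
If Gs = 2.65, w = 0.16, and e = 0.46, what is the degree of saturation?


Result: 0.9217

Derivation:
Using S = Gs * w / e
S = 2.65 * 0.16 / 0.46
S = 0.9217


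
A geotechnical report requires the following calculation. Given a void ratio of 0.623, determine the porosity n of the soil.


Using the relation n = e / (1 + e)
n = 0.623 / (1 + 0.623)
n = 0.623 / 1.623
n = 0.3839


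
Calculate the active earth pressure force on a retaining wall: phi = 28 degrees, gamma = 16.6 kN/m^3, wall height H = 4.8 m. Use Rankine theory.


Compute active earth pressure coefficient:
Ka = tan^2(45 - phi/2) = tan^2(31.0) = 0.361033
Compute active force:
Pa = 0.5 * Ka * gamma * H^2
Pa = 0.5 * 0.361033 * 16.6 * 4.8^2
Pa = 69.04 kN/m


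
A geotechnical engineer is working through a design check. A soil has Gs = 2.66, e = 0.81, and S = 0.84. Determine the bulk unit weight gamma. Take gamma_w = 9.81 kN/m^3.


Using gamma = gamma_w * (Gs + S*e) / (1 + e)
Numerator: Gs + S*e = 2.66 + 0.84*0.81 = 3.3404
Denominator: 1 + e = 1 + 0.81 = 1.81
gamma = 9.81 * 3.3404 / 1.81
gamma = 18.105 kN/m^3


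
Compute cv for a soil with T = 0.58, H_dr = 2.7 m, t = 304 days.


Using cv = T * H_dr^2 / t
H_dr^2 = 2.7^2 = 7.29
cv = 0.58 * 7.29 / 304
cv = 0.01391 m^2/day


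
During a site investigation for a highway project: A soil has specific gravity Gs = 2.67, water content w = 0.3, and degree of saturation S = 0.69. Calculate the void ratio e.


Using the relation e = Gs * w / S
e = 2.67 * 0.3 / 0.69
e = 1.1609


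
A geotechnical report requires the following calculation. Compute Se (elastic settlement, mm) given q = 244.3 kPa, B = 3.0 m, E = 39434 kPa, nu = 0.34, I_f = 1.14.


Using Se = q * B * (1 - nu^2) * I_f / E
1 - nu^2 = 1 - 0.34^2 = 0.8844
Se = 244.3 * 3.0 * 0.8844 * 1.14 / 39434
Se = 0.018738 m
Convert to mm: Se = 0.018738 * 1000 = 18.738 mm


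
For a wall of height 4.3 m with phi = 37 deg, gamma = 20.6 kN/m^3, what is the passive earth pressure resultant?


Compute passive earth pressure coefficient:
Kp = tan^2(45 + phi/2) = tan^2(63.5) = 4.022791
Compute passive force:
Pp = 0.5 * Kp * gamma * H^2
Pp = 0.5 * 4.022791 * 20.6 * 4.3^2
Pp = 766.13 kN/m


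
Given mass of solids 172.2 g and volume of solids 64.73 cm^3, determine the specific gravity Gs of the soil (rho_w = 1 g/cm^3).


Result: 2.66

Derivation:
Using Gs = m_s / (V_s * rho_w)
Since rho_w = 1 g/cm^3:
Gs = 172.2 / 64.73
Gs = 2.66


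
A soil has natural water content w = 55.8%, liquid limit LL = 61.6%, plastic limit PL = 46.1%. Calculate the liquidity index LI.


Result: 0.626

Derivation:
First compute the plasticity index:
PI = LL - PL = 61.6 - 46.1 = 15.5
Then compute the liquidity index:
LI = (w - PL) / PI
LI = (55.8 - 46.1) / 15.5
LI = 0.626


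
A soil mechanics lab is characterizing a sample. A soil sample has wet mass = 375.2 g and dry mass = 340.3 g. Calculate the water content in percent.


Using w = (m_wet - m_dry) / m_dry * 100
m_wet - m_dry = 375.2 - 340.3 = 34.9 g
w = 34.9 / 340.3 * 100
w = 10.26 %


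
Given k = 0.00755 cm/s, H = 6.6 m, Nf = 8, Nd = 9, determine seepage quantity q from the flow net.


Result: 0.0004429 m^3/s per m

Derivation:
Convert k to m/s for unit consistency with H:
k = 0.00755 cm/s = 0.00755 / 100 m/s = 7.55e-05 m/s
Using q = k * H * Nf / Nd
Nf / Nd = 8 / 9 = 0.8889
q = 7.55e-05 * 6.6 * 0.8889
q = 0.0004429 m^3/s per m


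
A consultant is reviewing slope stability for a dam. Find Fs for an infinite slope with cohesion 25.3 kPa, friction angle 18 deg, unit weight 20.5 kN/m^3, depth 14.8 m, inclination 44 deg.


Result: 0.503

Derivation:
Using Fs = c / (gamma*H*sin(beta)*cos(beta)) + tan(phi)/tan(beta)
Cohesion contribution = 25.3 / (20.5*14.8*sin(44)*cos(44))
Cohesion contribution = 0.166878
Friction contribution = tan(18)/tan(44) = 0.336464
Fs = 0.166878 + 0.336464
Fs = 0.503


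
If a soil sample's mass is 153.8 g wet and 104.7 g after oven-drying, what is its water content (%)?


Using w = (m_wet - m_dry) / m_dry * 100
m_wet - m_dry = 153.8 - 104.7 = 49.1 g
w = 49.1 / 104.7 * 100
w = 46.9 %


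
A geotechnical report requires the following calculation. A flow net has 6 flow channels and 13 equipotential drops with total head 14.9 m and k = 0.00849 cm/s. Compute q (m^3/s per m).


Convert k to m/s for unit consistency with H:
k = 0.00849 cm/s = 0.00849 / 100 m/s = 8.49e-05 m/s
Using q = k * H * Nf / Nd
Nf / Nd = 6 / 13 = 0.4615
q = 8.49e-05 * 14.9 * 0.4615
q = 0.0005839 m^3/s per m
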